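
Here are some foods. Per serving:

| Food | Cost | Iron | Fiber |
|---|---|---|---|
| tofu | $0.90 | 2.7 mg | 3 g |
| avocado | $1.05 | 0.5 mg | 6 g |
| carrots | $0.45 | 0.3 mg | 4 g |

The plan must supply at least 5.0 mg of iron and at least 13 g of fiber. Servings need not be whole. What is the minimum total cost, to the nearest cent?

tofu only: max(5.0/2.7, 13/3) = 4.333 servings → $3.90.
avocado only: max(5.0/0.5, 13/6) = 10 servings → $10.50.
carrots only: max(5.0/0.3, 13/4) = 16.67 servings → $7.50.
tofu + avocado with both tight: 1.599 servings and 1.367 servings → $2.87.
tofu + carrots with both tight: 1.626 servings and 2.03 servings → $2.38.
avocado + carrots: the both-tight solution has a negative serving — not a feasible corner.
So the least-cost plan costs $2.38.

$2.38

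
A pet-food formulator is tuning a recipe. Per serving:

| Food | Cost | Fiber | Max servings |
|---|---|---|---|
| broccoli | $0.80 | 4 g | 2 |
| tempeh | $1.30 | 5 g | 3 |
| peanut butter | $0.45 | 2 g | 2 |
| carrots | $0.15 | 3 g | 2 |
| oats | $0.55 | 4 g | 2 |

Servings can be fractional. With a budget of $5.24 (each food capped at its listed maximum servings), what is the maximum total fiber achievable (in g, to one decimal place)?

31.2 g

Fiber per dollar: carrots 20, oats 7.273, broccoli 5, peanut butter 4.444, tempeh 3.846.
Take 2 servings of carrots: spends $0.30, +6.0 g fiber (running total 6.0 g).
Take 2 servings of oats: spends $1.10, +8.0 g fiber (running total 14.0 g).
Take 2 servings of broccoli: spends $1.60, +8.0 g fiber (running total 22.0 g).
Take 2 servings of peanut butter: spends $0.90, +4.0 g fiber (running total 26.0 g).
Take 1.031 servings of tempeh: spends $1.34, +5.2 g fiber (running total 31.2 g).
Filling greedily by fiber-per-dollar is optimal for one linear limit, giving 31.2 g.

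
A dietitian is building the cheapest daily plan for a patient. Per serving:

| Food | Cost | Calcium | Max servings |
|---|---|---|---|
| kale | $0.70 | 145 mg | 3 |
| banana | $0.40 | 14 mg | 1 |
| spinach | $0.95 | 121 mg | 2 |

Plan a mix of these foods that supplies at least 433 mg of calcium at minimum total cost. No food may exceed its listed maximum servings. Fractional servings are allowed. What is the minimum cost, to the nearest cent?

Cost per mg of calcium: kale $0.0048, spinach $0.0079, banana $0.0286.
Take 2.986 servings of kale: +433.0 mg calcium for $2.09 (total $2.09, still need 0.0 mg).
Greedy by cheapest-per-mg is optimal for a single linear constraint, so the minimum cost is $2.09.

$2.09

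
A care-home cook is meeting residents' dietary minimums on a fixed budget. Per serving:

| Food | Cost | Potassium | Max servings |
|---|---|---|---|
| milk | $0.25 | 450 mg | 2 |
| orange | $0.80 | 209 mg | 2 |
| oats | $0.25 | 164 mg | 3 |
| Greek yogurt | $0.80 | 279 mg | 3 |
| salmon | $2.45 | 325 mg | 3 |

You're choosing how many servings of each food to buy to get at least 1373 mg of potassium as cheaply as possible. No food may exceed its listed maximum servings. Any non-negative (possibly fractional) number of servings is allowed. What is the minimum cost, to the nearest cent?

Cost per mg of potassium: milk $0.0006, oats $0.0015, Greek yogurt $0.0029, orange $0.0038, salmon $0.0075.
Take 2 servings of milk: +900.0 mg potassium for $0.50 (total $0.50, still need 473.0 mg).
Take 2.884 servings of oats: +473.0 mg potassium for $0.72 (total $1.22, still need 0.0 mg).
Filling from the cheapest source first is optimal under one linear minimum: $1.22.

$1.22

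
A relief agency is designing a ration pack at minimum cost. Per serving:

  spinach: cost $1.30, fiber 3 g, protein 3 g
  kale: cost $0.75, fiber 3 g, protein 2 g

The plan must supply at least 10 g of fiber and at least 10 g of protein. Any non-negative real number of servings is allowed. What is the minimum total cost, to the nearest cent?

Check every corner: each single food scaled to meet both minima, and each pair solved so both constraints bind.
spinach only: max(10/3, 10/3) = 3.333 servings → $4.33.
kale only: max(10/3, 10/2) = 5 servings → $3.75.
spinach + kale with both tight: 3.333 servings and 0 servings → $4.33.
So the least-cost plan costs $3.75.

$3.75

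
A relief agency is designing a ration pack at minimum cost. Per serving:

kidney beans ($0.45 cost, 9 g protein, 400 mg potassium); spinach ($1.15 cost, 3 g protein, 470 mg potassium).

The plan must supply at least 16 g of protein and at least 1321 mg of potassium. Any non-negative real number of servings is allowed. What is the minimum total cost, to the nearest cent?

$1.49

Minimising a linear cost over {protein ≥ 16, potassium ≥ 1321, servings ≥ 0} — the optimum is at a vertex, using one or two foods.
kidney beans only: max(16/9, 1321/400) = 3.303 servings → $1.49.
spinach only: max(16/3, 1321/470) = 5.333 servings → $6.13.
kidney beans + spinach with both tight: 1.174 servings and 1.812 servings → $2.61.
So the least-cost plan costs $1.49.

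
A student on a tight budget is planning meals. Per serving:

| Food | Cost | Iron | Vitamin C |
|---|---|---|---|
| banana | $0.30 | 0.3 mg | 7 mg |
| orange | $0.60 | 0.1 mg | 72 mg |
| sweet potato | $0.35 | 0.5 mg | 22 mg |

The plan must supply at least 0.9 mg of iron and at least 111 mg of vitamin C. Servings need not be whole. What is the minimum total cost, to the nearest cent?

$1.19

At the optimum either one food covers both requirements or two foods hit both targets exactly; no other combination can be cheaper.
banana only: max(0.9/0.3, 111/7) = 15.86 servings → $4.76.
orange only: max(0.9/0.1, 111/72) = 9 servings → $5.40.
sweet potato only: max(0.9/0.5, 111/22) = 5.045 servings → $1.77.
banana + orange with both tight: 2.569 servings and 1.292 servings → $1.55.
banana + sweet potato with both targets exact would need a negative amount; discard.
orange + sweet potato with both tight: 1.056 servings and 1.589 servings → $1.19.
Cheapest feasible corner: $1.19.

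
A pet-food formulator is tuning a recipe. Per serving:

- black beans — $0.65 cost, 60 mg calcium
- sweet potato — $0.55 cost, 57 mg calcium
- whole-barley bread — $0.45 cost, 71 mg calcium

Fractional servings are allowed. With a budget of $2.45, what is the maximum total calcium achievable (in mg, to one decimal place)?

Calcium per dollar: whole-barley bread 157.8, sweet potato 103.6, black beans 92.31.
With no serving limits, spend the whole cost allowance on whole-barley bread: $2.45 / $0.45 × 71 mg = 386.6 mg.

386.6 mg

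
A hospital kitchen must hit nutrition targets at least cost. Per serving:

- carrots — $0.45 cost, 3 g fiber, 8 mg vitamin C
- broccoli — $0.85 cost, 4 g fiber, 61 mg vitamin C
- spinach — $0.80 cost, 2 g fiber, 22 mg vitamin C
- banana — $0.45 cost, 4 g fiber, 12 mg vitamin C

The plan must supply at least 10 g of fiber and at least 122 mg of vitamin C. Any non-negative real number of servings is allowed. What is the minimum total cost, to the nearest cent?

The cheapest plan sits at a corner of the feasible region — with two constraints it uses at most two foods.
carrots only: max(10/3, 122/8) = 15.25 servings → $6.86.
broccoli only: max(10/4, 122/61) = 2.5 servings → $2.12.
spinach only: max(10/2, 122/22) = 5.545 servings → $4.44.
banana only: max(10/4, 122/12) = 10.17 servings → $4.58.
carrots + broccoli with both tight: 0.8079 servings and 1.894 servings → $1.97.
carrots + spinach: the both-tight solution has a negative serving — not a feasible corner.
carrots + banana with both targets exact would need a negative amount; discard.
broccoli + spinach with both tight: 0.7059 servings and 3.588 servings → $3.47.
broccoli + banana with both tight: 1.878 servings and 0.6224 servings → $1.88.
spinach + banana with both targets exact would need a negative amount; discard.
So the least-cost plan costs $1.88.

$1.88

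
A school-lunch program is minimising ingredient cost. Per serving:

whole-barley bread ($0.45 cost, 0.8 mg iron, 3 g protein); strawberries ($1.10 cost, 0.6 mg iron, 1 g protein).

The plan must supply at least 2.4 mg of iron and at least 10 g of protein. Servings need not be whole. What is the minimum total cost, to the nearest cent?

$1.50

Compare the cost at each extreme point of the feasible region.
whole-barley bread only: max(2.4/0.8, 10/3) = 3.333 servings → $1.50.
strawberries only: max(2.4/0.6, 10/1) = 10 servings → $11.00.
whole-barley bread + strawberries with both targets exact would need a negative amount; discard.
So the least-cost plan costs $1.50.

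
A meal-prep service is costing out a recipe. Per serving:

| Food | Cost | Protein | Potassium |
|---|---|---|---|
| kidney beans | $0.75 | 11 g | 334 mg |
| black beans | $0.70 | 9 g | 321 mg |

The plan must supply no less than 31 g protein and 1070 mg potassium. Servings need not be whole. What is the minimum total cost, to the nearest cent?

$2.35

Two binding constraints pin down two serving amounts, so the optimal mix uses at most two foods. The candidates are each food alone (scaled to the tighter of protein/potassium) and each pair with both constraints tight.
kidney beans only: max(31/11, 1070/334) = 3.204 servings → $2.40.
black beans only: max(31/9, 1070/321) = 3.444 servings → $2.41.
kidney beans + black beans with both tight: 0.6114 servings and 2.697 servings → $2.35.
The minimum over all feasible corners is $2.35.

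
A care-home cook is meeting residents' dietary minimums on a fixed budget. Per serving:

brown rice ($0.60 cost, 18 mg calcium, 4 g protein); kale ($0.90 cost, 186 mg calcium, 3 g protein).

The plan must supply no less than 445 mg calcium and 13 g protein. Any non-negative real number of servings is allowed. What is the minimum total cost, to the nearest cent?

$2.96

brown rice only: max(445/18, 13/4) = 24.72 servings → $14.83.
kale only: max(445/186, 13/3) = 4.333 servings → $3.90.
brown rice + kale with both tight: 1.57 servings and 2.241 servings → $2.96.
So the least-cost plan costs $2.96.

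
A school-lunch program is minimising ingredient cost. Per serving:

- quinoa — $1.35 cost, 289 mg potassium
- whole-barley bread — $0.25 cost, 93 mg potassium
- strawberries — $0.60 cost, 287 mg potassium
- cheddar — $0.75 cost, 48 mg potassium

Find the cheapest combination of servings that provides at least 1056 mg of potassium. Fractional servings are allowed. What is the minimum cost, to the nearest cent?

$2.21

Cost per mg of potassium: strawberries $0.0021, whole-barley bread $0.0027, quinoa $0.0047, cheddar $0.0156.
With no serving limits, use only strawberries: 1056 mg / 287 mg = 3.679 servings × $0.60 = $2.21.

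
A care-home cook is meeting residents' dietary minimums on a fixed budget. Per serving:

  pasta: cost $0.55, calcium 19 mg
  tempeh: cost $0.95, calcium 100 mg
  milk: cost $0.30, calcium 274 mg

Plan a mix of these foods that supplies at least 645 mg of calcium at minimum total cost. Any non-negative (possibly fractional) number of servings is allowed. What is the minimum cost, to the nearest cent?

Cost per mg of calcium: milk $0.0011, tempeh $0.0095, pasta $0.0289.
With no serving limits, use only milk: 645 mg / 274 mg = 2.354 servings × $0.30 = $0.71.

$0.71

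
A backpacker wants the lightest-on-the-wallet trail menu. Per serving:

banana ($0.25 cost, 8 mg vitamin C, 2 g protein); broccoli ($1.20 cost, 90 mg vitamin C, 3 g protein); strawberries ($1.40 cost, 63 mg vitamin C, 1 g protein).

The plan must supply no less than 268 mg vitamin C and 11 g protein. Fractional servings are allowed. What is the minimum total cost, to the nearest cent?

$3.74

A basic optimal solution has at most two foods positive. Try each food alone and each pair with both targets met exactly.
banana only: max(268/8, 11/2) = 33.5 servings → $8.38.
broccoli only: max(268/90, 11/3) = 3.667 servings → $4.40.
strawberries only: max(268/63, 11/1) = 11 servings → $15.40.
banana + broccoli with both tight: 1.192 servings and 2.872 servings → $3.74.
banana + strawberries with both tight: 3.602 servings and 3.797 servings → $6.22.
broccoli + strawberries with both targets exact would need a negative amount; discard.
The minimum over all feasible corners is $3.74.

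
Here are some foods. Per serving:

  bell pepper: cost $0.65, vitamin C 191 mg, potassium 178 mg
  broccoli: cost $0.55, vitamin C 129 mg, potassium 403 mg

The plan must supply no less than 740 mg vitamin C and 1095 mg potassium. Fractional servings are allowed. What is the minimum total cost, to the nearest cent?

Check every corner: each single food scaled to meet both minima, and each pair solved so both constraints bind.
bell pepper only: max(740/191, 1095/178) = 6.152 servings → $4.00.
broccoli only: max(740/129, 1095/403) = 5.736 servings → $3.16.
bell pepper + broccoli with both tight: 2.906 servings and 1.434 servings → $2.68.
So the least-cost plan costs $2.68.

$2.68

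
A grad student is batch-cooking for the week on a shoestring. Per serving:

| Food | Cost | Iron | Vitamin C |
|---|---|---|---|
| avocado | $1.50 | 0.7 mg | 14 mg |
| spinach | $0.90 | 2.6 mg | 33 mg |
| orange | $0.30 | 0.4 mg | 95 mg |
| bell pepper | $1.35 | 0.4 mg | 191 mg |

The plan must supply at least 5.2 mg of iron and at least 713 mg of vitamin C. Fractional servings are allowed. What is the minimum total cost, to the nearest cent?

At the optimum either one food covers both requirements or two foods hit both targets exactly; no other combination can be cheaper.
avocado only: max(5.2/0.7, 713/14) = 50.93 servings → $76.39.
spinach only: max(5.2/2.6, 713/33) = 21.61 servings → $19.45.
orange only: max(5.2/0.4, 713/95) = 13 servings → $3.90.
bell pepper only: max(5.2/0.4, 713/191) = 13 servings → $17.55.
avocado + spinach: intersection lies outside the first quadrant.
avocado + orange with both tight: 3.429 servings and 7 servings → $7.24.
avocado + bell pepper with both tight: 5.527 servings and 3.328 servings → $12.78.
spinach + orange with both tight: 0.8931 servings and 7.195 servings → $2.96.
spinach + bell pepper with both tight: 1.465 servings and 3.48 servings → $6.02.
orange + bell pepper with both targets exact would need a negative amount; discard.
The minimum over all feasible corners is $2.96.

$2.96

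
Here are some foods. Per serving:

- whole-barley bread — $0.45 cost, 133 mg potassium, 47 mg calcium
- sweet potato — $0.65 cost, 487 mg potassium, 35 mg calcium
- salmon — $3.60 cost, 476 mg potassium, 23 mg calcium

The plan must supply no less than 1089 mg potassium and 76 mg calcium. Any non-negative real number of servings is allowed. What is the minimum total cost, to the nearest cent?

$1.45

For a min-cost LP with two ≥-constraints, a basic feasible solution has at most two positive variables.
whole-barley bread only: max(1089/133, 76/47) = 8.188 servings → $3.68.
sweet potato only: max(1089/487, 76/35) = 2.236 servings → $1.45.
salmon only: max(1089/476, 76/23) = 3.304 servings → $11.90.
whole-barley bread + sweet potato: intersection lies outside the first quadrant.
whole-barley bread + salmon with both tight: 0.5762 servings and 2.127 servings → $7.92.
sweet potato + salmon with both tight: 2.039 servings and 0.2021 servings → $2.05.
Cheapest feasible corner: $1.45.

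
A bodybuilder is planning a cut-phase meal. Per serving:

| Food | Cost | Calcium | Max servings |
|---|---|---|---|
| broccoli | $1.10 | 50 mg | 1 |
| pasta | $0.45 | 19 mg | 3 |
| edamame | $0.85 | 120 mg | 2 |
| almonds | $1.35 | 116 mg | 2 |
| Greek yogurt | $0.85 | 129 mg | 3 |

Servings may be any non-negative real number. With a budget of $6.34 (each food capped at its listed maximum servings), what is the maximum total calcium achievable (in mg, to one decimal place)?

806.6 mg

Calcium per dollar: Greek yogurt 151.8, edamame 141.2, almonds 85.93, broccoli 45.45, pasta 42.22.
Take 3 servings of Greek yogurt: spends $2.55, +387.0 mg calcium (running total 387.0 mg).
Take 2 servings of edamame: spends $1.70, +240.0 mg calcium (running total 627.0 mg).
Take 1.548 servings of almonds: spends $2.09, +179.6 mg calcium (running total 806.6 mg).
Greedy by best ratio exhausts the cost allowance optimally: 806.6 mg.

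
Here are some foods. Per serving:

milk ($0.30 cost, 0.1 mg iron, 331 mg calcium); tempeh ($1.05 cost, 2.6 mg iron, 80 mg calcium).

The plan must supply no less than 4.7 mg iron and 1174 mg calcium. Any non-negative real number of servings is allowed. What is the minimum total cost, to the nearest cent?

$2.71

With two linear requirements the optimum uses one or two foods; enumerate the corners.
milk only: max(4.7/0.1, 1174/331) = 47 servings → $14.10.
tempeh only: max(4.7/2.6, 1174/80) = 14.68 servings → $15.41.
milk + tempeh with both tight: 3.139 servings and 1.687 servings → $2.71.
So the least-cost plan costs $2.71.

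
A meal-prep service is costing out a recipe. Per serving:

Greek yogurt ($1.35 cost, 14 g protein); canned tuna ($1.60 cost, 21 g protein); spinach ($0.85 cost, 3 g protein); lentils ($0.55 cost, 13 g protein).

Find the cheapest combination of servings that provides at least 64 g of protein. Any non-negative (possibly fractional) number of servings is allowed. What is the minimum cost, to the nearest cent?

$2.71

Cost per g of protein: lentils $0.0423, canned tuna $0.0762, Greek yogurt $0.0964, spinach $0.2833.
With no serving limits, use only lentils: 64 g / 13 g = 4.923 servings × $0.55 = $2.71.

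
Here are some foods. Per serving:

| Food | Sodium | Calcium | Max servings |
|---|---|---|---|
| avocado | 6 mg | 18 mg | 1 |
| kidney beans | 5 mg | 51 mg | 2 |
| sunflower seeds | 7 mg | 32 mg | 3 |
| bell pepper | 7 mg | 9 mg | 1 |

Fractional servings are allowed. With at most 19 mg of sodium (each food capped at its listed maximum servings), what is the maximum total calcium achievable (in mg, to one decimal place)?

Calcium per mg sodium: kidney beans 10.2, sunflower seeds 4.571, avocado 3, bell pepper 1.286.
Take 2 servings of kidney beans: uses 10 mg sodium, +102.0 mg calcium (running total 102.0 mg).
Take 1.286 servings of sunflower seeds: uses 9 mg sodium, +41.1 mg calcium (running total 143.1 mg).
Filling greedily by calcium-per-mg sodium is optimal for one linear limit, giving 143.1 mg.

143.1 mg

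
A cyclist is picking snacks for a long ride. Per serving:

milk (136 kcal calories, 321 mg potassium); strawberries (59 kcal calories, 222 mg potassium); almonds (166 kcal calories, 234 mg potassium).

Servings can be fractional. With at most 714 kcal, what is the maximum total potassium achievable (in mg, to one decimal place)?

Potassium per kcal: strawberries 3.763, milk 2.36, almonds 1.41.
With no serving limits, spend the whole calories allowance on strawberries: 714 kcal / 59 kcal × 222 mg = 2686.6 mg.

2686.6 mg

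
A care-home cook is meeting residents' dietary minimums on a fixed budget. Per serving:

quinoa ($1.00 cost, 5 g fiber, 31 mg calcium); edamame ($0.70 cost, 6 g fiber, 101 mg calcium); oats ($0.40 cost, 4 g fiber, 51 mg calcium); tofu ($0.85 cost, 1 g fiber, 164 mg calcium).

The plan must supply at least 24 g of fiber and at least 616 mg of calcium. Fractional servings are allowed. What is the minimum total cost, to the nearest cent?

$3.86

Compare the cost at each extreme point of the feasible region.
quinoa only: max(24/5, 616/31) = 19.87 servings → $19.87.
edamame only: max(24/6, 616/101) = 6.099 servings → $4.27.
oats only: max(24/4, 616/51) = 12.08 servings → $4.83.
tofu only: max(24/1, 616/164) = 24 servings → $20.40.
quinoa + edamame with both targets exact would need a negative amount; discard.
quinoa + oats with both targets exact would need a negative amount; discard.
quinoa + tofu with both tight: 4.208 servings and 2.961 servings → $6.72.
edamame + oats: the both-tight solution has a negative serving — not a feasible corner.
edamame + tofu with both tight: 3.76 servings and 1.441 servings → $3.86.
oats + tofu with both tight: 5.488 servings and 2.05 servings → $3.94.
So the least-cost plan costs $3.86.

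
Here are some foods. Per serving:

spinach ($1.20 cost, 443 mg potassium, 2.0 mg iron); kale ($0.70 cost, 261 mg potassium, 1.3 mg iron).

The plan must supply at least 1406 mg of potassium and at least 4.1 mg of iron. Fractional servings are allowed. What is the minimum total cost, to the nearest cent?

$3.77

Two binding constraints pin down two serving amounts, so the optimal mix uses at most two foods. The candidates are each food alone (scaled to the tighter of potassium/iron) and each pair with both constraints tight.
spinach only: max(1406/443, 4.1/2.0) = 3.174 servings → $3.81.
kale only: max(1406/261, 4.1/1.3) = 5.387 servings → $3.77.
spinach + kale: the both-tight solution has a negative serving — not a feasible corner.
The minimum over all feasible corners is $3.77.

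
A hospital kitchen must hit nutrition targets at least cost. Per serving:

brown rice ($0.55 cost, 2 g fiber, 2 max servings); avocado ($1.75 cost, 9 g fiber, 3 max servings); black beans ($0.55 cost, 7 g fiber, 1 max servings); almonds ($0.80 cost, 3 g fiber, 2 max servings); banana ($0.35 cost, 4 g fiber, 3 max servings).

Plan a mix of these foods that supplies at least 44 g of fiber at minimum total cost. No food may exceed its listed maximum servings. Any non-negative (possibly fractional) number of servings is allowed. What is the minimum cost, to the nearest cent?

Cost per g of fiber: black beans $0.0786, banana $0.0875, avocado $0.1944, almonds $0.2667, brown rice $0.2750.
Take 1 serving of black beans: +7.0 g fiber for $0.55 (total $0.55, still need 37.0 g).
Take 3 servings of banana: +12.0 g fiber for $1.05 (total $1.60, still need 25.0 g).
Take 2.778 servings of avocado: +25.0 g fiber for $4.86 (total $6.46, still need 0.0 g).
Greedy by cheapest-per-g is optimal for a single linear constraint, so the minimum cost is $6.46.

$6.46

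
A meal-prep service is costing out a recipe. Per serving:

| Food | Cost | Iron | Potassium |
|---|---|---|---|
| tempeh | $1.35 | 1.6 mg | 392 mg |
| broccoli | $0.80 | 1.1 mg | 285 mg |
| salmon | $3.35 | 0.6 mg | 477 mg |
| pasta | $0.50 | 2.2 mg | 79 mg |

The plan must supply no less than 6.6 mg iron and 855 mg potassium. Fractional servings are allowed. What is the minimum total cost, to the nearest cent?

$2.88

Two binding constraints pin down two serving amounts, so the optimal mix uses at most two foods. The candidates are each food alone (scaled to the tighter of iron/potassium) and each pair with both constraints tight.
tempeh only: max(6.6/1.6, 855/392) = 4.125 servings → $5.57.
broccoli only: max(6.6/1.1, 855/285) = 6 servings → $4.80.
salmon only: max(6.6/0.6, 855/477) = 11 servings → $36.85.
pasta only: max(6.6/2.2, 855/79) = 10.82 servings → $5.41.
tempeh + broccoli with both targets exact would need a negative amount; discard.
tempeh + salmon with both targets exact would need a negative amount; discard.
tempeh + pasta with both tight: 1.847 servings and 1.657 servings → $3.32.
broccoli + salmon with both targets exact would need a negative amount; discard.
broccoli + pasta with both tight: 2.517 servings and 1.741 servings → $2.88.
salmon + pasta with both tight: 1.357 servings and 2.63 servings → $5.86.
So the least-cost plan costs $2.88.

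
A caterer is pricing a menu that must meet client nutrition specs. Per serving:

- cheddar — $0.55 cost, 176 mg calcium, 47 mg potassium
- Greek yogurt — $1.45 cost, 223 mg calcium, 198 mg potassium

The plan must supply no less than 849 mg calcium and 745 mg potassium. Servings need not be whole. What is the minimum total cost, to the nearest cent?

$5.47

With two linear requirements the optimum uses one or two foods; enumerate the corners.
cheddar only: max(849/176, 745/47) = 15.85 servings → $8.72.
Greek yogurt only: max(849/223, 745/198) = 3.807 servings → $5.52.
cheddar + Greek yogurt with both tight: 0.08072 servings and 3.743 servings → $5.47.
The minimum over all feasible corners is $5.47.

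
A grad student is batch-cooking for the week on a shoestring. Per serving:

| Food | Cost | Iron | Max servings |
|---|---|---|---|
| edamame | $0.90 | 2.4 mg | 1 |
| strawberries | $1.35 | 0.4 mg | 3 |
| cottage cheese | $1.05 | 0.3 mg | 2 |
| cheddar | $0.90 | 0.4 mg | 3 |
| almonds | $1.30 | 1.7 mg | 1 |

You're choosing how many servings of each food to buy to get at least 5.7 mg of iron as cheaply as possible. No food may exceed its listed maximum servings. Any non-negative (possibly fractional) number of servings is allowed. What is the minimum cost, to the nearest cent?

Cost per mg of iron: edamame $0.3750, almonds $0.7647, cheddar $2.2500, strawberries $3.3750, cottage cheese $3.5000.
Take 1 serving of edamame: +2.4 mg iron for $0.90 (total $0.90, still need 3.3 mg).
Take 1 serving of almonds: +1.7 mg iron for $1.30 (total $2.20, still need 1.6 mg).
Take 3 servings of cheddar: +1.2 mg iron for $2.70 (total $4.90, still need 0.4 mg).
Take 1 serving of strawberries: +0.4 mg iron for $1.35 (total $6.25, still need 0.0 mg).
Greedy by cheapest-per-mg is optimal for a single linear constraint, so the minimum cost is $6.25.

$6.25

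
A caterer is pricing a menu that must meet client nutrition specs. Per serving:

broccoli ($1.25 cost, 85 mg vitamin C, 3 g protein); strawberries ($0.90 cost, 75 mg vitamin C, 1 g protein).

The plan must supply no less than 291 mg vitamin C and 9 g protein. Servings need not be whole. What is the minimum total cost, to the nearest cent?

At the optimum either one food covers both requirements or two foods hit both targets exactly; no other combination can be cheaper.
broccoli only: max(291/85, 9/3) = 3.424 servings → $4.28.
strawberries only: max(291/75, 9/1) = 9 servings → $8.10.
broccoli + strawberries with both tight: 2.743 servings and 0.7714 servings → $4.12.
Cheapest feasible corner: $4.12.

$4.12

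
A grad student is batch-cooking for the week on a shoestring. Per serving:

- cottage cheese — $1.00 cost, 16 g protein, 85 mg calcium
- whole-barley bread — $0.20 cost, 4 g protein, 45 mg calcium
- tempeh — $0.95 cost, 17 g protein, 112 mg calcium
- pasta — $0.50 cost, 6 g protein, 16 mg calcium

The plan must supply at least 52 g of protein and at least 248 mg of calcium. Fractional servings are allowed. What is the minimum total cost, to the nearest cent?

$2.60

An LP optimum is at a vertex; with two nutrient constraints at most two foods are used. Check each candidate.
cottage cheese only: max(52/16, 248/85) = 3.25 servings → $3.25.
whole-barley bread only: max(52/4, 248/45) = 13 servings → $2.60.
tempeh only: max(52/17, 248/112) = 3.059 servings → $2.91.
pasta only: max(52/6, 248/16) = 15.5 servings → $7.75.
cottage cheese + whole-barley bread: the both-tight solution has a negative serving — not a feasible corner.
cottage cheese + tempeh: the both-tight solution has a negative serving — not a feasible corner.
cottage cheese + pasta with both tight: 2.583 servings and 1.78 servings → $3.47.
whole-barley bread + tempeh with both targets exact would need a negative amount; discard.
whole-barley bread + pasta with both tight: 3.184 servings and 6.544 servings → $3.91.
tempeh + pasta with both tight: 1.64 servings and 4.02 servings → $3.57.
The minimum over all feasible corners is $2.60.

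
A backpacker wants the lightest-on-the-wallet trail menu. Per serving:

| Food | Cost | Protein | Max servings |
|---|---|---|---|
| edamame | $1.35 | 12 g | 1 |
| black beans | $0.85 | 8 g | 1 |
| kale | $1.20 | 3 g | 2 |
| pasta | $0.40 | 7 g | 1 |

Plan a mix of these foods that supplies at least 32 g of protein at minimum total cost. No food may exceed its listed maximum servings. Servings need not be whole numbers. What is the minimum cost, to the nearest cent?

$4.60

Cost per g of protein: pasta $0.0571, black beans $0.1062, edamame $0.1125, kale $0.4000.
Take 1 serving of pasta: +7.0 g protein for $0.40 (total $0.40, still need 25.0 g).
Take 1 serving of black beans: +8.0 g protein for $0.85 (total $1.25, still need 17.0 g).
Take 1 serving of edamame: +12.0 g protein for $1.35 (total $2.60, still need 5.0 g).
Take 1.667 servings of kale: +5.0 g protein for $2.00 (total $4.60, still need 0.0 g).
Greedy by cheapest-per-g is optimal for a single linear constraint, so the minimum cost is $4.60.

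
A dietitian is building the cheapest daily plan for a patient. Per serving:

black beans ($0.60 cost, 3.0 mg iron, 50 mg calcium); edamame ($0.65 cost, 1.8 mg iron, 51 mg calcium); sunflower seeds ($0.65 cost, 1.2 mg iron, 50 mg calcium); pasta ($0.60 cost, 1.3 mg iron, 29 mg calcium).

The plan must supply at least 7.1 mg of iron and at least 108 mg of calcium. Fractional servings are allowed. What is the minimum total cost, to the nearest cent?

$1.42

At the optimum either one food covers both requirements or two foods hit both targets exactly; no other combination can be cheaper.
black beans only: max(7.1/3.0, 108/50) = 2.367 servings → $1.42.
edamame only: max(7.1/1.8, 108/51) = 3.944 servings → $2.56.
sunflower seeds only: max(7.1/1.2, 108/50) = 5.917 servings → $3.85.
pasta only: max(7.1/1.3, 108/29) = 5.462 servings → $3.28.
black beans + edamame with both targets exact would need a negative amount; discard.
black beans + sunflower seeds: intersection lies outside the first quadrant.
black beans + pasta: the both-tight solution has a negative serving — not a feasible corner.
edamame + sunflower seeds with both targets exact would need a negative amount; discard.
edamame + pasta: the both-tight solution has a negative serving — not a feasible corner.
sunflower seeds + pasta: intersection lies outside the first quadrant.
So the least-cost plan costs $1.42.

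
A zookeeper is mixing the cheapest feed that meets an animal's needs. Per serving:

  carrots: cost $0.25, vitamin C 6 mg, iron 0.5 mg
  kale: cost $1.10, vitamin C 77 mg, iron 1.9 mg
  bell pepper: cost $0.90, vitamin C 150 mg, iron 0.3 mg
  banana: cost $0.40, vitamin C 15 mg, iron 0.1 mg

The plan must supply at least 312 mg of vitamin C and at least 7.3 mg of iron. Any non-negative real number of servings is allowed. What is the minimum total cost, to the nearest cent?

$4.31

carrots only: max(312/6, 7.3/0.5) = 52 servings → $13.00.
kale only: max(312/77, 7.3/1.9) = 4.052 servings → $4.46.
bell pepper only: max(312/150, 7.3/0.3) = 24.33 servings → $21.90.
banana only: max(312/15, 7.3/0.1) = 73 servings → $29.20.
carrots + kale: the both-tight solution has a negative serving — not a feasible corner.
carrots + bell pepper with both tight: 13.68 servings and 1.533 servings → $4.80.
carrots + banana with both tight: 11.35 servings and 16.26 servings → $9.34.
kale + bell pepper with both tight: 3.824 servings and 0.1172 servings → $4.31.
kale + banana with both tight: 3.764 servings and 1.476 servings → $4.73.
bell pepper + banana: the both-tight solution has a negative serving — not a feasible corner.
Cheapest feasible corner: $4.31.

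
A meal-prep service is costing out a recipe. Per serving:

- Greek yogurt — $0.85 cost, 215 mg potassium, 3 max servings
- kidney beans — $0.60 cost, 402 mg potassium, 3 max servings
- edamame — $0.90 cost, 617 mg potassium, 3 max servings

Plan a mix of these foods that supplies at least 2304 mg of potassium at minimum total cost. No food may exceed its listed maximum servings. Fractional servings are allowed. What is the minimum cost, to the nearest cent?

$3.38

Cost per mg of potassium: edamame $0.0015, kidney beans $0.0015, Greek yogurt $0.0040.
Take 3 servings of edamame: +1851.0 mg potassium for $2.70 (total $2.70, still need 453.0 mg).
Take 1.127 servings of kidney beans: +453.0 mg potassium for $0.68 (total $3.38, still need 0.0 mg).
Filling from the cheapest source first is optimal under one linear minimum: $3.38.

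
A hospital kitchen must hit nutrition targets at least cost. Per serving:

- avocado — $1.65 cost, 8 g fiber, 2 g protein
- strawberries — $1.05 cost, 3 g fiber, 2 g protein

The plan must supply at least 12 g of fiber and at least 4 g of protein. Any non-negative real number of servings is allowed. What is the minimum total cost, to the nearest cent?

$2.82

Two binding constraints pin down two serving amounts, so the optimal mix uses at most two foods. The candidates are each food alone (scaled to the tighter of fiber/protein) and each pair with both constraints tight.
avocado only: max(12/8, 4/2) = 2 servings → $3.30.
strawberries only: max(12/3, 4/2) = 4 servings → $4.20.
avocado + strawberries with both tight: 1.2 servings and 0.8 servings → $2.82.
So the least-cost plan costs $2.82.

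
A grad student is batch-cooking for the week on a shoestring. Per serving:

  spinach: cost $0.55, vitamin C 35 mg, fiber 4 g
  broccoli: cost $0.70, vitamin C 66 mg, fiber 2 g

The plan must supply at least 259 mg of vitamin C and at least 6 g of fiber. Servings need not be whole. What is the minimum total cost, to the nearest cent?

Minimising a linear cost over {vitamin C ≥ 259, fiber ≥ 6, servings ≥ 0} — the optimum is at a vertex, using one or two foods.
spinach only: max(259/35, 6/4) = 7.4 servings → $4.07.
broccoli only: max(259/66, 6/2) = 3.924 servings → $2.75.
spinach + broccoli: intersection lies outside the first quadrant.
Cheapest feasible corner: $2.75.

$2.75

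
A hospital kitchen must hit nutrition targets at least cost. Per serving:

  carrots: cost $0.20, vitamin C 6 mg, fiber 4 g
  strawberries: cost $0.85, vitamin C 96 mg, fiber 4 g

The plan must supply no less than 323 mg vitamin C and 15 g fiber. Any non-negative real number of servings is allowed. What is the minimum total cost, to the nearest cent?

carrots only: max(323/6, 15/4) = 53.83 servings → $10.77.
strawberries only: max(323/96, 15/4) = 3.75 servings → $3.19.
carrots + strawberries with both tight: 0.4111 servings and 3.339 servings → $2.92.
The minimum over all feasible corners is $2.92.

$2.92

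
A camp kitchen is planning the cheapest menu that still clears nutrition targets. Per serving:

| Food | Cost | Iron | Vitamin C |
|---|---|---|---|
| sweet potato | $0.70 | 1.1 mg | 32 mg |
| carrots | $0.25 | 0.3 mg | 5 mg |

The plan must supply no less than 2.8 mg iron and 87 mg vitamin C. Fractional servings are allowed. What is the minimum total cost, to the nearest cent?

$1.90

This is a tiny linear program; its minimum lies at a vertex of the feasible set. List the vertices and price them.
sweet potato only: max(2.8/1.1, 87/32) = 2.719 servings → $1.90.
carrots only: max(2.8/0.3, 87/5) = 17.4 servings → $4.35.
sweet potato + carrots with both targets exact would need a negative amount; discard.
So the least-cost plan costs $1.90.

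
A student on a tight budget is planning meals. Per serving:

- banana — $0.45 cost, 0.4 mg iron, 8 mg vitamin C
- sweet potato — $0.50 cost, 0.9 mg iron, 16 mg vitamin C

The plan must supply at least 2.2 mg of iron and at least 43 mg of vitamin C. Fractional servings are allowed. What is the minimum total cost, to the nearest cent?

$1.34

For a min-cost LP with two ≥-constraints, a basic feasible solution has at most two positive variables.
banana only: max(2.2/0.4, 43/8) = 5.5 servings → $2.48.
sweet potato only: max(2.2/0.9, 43/16) = 2.688 servings → $1.34.
banana + sweet potato with both tight: 4.375 servings and 0.5 servings → $2.22.
The minimum over all feasible corners is $1.34.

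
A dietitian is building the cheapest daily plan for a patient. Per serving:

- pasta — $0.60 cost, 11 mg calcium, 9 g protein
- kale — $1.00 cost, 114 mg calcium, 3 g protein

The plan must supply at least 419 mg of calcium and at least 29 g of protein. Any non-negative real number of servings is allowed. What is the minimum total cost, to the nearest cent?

$4.71

Minimising a linear cost over {calcium ≥ 419, protein ≥ 29, servings ≥ 0} — the optimum is at a vertex, using one or two foods.
pasta only: max(419/11, 29/9) = 38.09 servings → $22.85.
kale only: max(419/114, 29/3) = 9.667 servings → $9.67.
pasta + kale with both tight: 2.063 servings and 3.476 servings → $4.71.
So the least-cost plan costs $4.71.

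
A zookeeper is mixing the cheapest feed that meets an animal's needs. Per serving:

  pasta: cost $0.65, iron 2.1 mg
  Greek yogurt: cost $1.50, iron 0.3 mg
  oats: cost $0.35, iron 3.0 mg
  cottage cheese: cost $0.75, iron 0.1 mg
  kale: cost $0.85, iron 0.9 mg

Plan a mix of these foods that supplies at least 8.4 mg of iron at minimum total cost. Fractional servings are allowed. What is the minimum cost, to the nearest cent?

Cost per mg of iron: oats $0.1167, pasta $0.3095, kale $0.9444, Greek yogurt $5.0000, cottage cheese $7.5000.
With no serving limits, use only oats: 8.4 mg / 3.0 mg = 2.8 servings × $0.35 = $0.98.

$0.98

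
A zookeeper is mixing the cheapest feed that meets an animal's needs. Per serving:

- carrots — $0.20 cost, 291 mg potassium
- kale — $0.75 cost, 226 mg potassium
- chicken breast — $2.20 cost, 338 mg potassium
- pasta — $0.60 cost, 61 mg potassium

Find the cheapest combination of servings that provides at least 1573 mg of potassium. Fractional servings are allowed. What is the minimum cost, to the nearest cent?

Cost per mg of potassium: carrots $0.0007, kale $0.0033, chicken breast $0.0065, pasta $0.0098.
With no serving limits, use only carrots: 1573 mg / 291 mg = 5.405 servings × $0.20 = $1.08.

$1.08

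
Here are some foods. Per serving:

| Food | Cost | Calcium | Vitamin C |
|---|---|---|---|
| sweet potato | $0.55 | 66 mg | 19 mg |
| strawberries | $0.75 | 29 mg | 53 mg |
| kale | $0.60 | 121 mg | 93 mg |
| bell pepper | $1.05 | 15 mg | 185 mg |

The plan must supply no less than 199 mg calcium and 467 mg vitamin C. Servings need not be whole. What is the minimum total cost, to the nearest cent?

With two linear requirements the optimum uses one or two foods; enumerate the corners.
sweet potato only: max(199/66, 467/19) = 24.58 servings → $13.52.
strawberries only: max(199/29, 467/53) = 8.811 servings → $6.61.
kale only: max(199/121, 467/93) = 5.022 servings → $3.01.
bell pepper only: max(199/15, 467/185) = 13.27 servings → $13.93.
sweet potato + strawberries with both targets exact would need a negative amount; discard.
sweet potato + kale with both targets exact would need a negative amount; discard.
sweet potato + bell pepper with both tight: 2.5 servings and 2.268 servings → $3.76.
strawberries + kale: intersection lies outside the first quadrant.
strawberries + bell pepper with both tight: 6.523 servings and 0.6556 servings → $5.58.
kale + bell pepper with both tight: 1.42 servings and 1.81 servings → $2.75.
So the least-cost plan costs $2.75.

$2.75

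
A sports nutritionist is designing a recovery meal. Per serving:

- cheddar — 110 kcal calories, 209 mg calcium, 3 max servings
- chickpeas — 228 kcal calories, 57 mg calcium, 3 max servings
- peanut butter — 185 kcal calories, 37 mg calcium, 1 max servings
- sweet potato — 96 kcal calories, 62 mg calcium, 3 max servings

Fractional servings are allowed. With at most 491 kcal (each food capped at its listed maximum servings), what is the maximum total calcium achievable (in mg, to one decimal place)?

Calcium per kcal: cheddar 1.9, sweet potato 0.6458, chickpeas 0.25, peanut butter 0.2.
Take 3 servings of cheddar: uses 330 kcal, +627.0 mg calcium (running total 627.0 mg).
Take 1.677 servings of sweet potato: uses 161 kcal, +104.0 mg calcium (running total 731.0 mg).
Filling greedily by calcium-per-kcal is optimal for one linear limit, giving 731.0 mg.

731.0 mg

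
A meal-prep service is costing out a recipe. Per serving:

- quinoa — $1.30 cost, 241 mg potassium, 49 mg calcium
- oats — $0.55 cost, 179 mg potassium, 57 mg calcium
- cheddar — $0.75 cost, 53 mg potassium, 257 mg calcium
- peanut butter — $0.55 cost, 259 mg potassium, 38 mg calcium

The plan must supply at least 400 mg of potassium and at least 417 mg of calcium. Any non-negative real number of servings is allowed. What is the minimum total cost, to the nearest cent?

Two binding constraints pin down two serving amounts, so the optimal mix uses at most two foods. The candidates are each food alone (scaled to the tighter of potassium/calcium) and each pair with both constraints tight.
quinoa only: max(400/241, 417/49) = 8.51 servings → $11.06.
oats only: max(400/179, 417/57) = 7.316 servings → $4.02.
cheddar only: max(400/53, 417/257) = 7.547 servings → $5.66.
peanut butter only: max(400/259, 417/38) = 10.97 servings → $6.04.
quinoa + oats with both targets exact would need a negative amount; discard.
quinoa + cheddar with both tight: 1.36 servings and 1.363 servings → $2.79.
quinoa + peanut butter: intersection lies outside the first quadrant.
oats + cheddar with both tight: 1.878 servings and 1.206 servings → $1.94.
oats + peanut butter with both targets exact would need a negative amount; discard.
cheddar + peanut butter with both tight: 1.438 servings and 1.25 servings → $1.77.
So the least-cost plan costs $1.77.

$1.77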